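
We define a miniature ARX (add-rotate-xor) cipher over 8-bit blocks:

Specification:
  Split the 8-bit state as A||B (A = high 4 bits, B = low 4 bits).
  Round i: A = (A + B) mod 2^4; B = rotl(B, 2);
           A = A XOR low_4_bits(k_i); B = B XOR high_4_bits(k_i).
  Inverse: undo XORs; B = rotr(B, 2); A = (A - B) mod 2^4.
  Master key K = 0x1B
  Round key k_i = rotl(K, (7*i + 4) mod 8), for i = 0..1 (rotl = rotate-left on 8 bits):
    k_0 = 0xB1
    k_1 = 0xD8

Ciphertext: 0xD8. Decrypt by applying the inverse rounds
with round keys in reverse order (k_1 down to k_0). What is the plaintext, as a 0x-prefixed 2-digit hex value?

0x6B

s_0 = ciphertext = 0xD8
s_1 = InvRound(s_0, k_1) = 0x05
s_2 = InvRound(s_1, k_0) = 0x6B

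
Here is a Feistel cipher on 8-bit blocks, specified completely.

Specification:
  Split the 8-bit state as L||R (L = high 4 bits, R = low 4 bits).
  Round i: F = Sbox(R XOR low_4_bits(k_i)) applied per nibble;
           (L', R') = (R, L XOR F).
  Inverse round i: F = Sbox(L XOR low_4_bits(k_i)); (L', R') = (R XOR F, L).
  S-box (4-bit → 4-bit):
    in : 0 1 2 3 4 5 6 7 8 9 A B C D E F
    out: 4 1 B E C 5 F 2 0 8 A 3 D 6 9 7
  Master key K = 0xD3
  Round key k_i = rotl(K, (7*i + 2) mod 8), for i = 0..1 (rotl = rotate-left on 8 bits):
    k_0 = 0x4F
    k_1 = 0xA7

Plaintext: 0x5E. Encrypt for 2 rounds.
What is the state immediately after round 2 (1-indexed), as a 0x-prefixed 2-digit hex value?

0x40

s_0 = plaintext = 0x5E
s_1 = Round(s_0, k_0) = 0xE4
s_2 = Round(s_1, k_1) = 0x40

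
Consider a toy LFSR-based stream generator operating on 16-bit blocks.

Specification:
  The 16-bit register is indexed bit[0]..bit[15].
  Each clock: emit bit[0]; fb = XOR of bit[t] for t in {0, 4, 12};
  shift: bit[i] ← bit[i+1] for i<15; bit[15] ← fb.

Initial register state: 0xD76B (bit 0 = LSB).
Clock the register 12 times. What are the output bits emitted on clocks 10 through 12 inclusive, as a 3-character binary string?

110

reg_0 = 0xD76B
clock 1: out=1, reg = 0x6BB5
clock 2: out=1, reg = 0x35DA
clock 3: out=0, reg = 0x1AED
clock 4: out=1, reg = 0x0D76
clock 5: out=0, reg = 0x86BB
clock 6: out=1, reg = 0x435D
clock 7: out=1, reg = 0x21AE
clock 8: out=0, reg = 0x10D7
clock 9: out=1, reg = 0x886B
clock 10: out=1, reg = 0xC435
clock 11: out=1, reg = 0x621A
clock 12: out=0, reg = 0xB10D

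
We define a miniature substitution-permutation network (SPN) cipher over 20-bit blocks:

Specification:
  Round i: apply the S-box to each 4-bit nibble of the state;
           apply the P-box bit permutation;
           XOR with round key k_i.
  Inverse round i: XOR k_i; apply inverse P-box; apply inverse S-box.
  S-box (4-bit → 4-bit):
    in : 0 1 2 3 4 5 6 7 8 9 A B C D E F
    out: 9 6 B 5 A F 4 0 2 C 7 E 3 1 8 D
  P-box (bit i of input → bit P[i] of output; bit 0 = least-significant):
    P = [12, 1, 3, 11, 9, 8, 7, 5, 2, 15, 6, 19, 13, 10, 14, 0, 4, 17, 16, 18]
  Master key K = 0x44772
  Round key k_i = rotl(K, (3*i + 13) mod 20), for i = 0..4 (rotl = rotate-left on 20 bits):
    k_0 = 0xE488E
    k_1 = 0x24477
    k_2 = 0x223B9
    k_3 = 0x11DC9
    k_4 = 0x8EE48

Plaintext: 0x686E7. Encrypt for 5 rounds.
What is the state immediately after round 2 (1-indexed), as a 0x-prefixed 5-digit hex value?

0x7C842

s_0 = plaintext = 0x686E7
s_1 = Round(s_0, k_0) = 0xF4CEE
s_2 = Round(s_1, k_1) = 0x7C842
s_3 = Round(s_2, k_2) = 0x29E9B
s_4 = Round(s_3, k_3) = 0xF5572
s_5 = Round(s_4, k_4) = 0x5121F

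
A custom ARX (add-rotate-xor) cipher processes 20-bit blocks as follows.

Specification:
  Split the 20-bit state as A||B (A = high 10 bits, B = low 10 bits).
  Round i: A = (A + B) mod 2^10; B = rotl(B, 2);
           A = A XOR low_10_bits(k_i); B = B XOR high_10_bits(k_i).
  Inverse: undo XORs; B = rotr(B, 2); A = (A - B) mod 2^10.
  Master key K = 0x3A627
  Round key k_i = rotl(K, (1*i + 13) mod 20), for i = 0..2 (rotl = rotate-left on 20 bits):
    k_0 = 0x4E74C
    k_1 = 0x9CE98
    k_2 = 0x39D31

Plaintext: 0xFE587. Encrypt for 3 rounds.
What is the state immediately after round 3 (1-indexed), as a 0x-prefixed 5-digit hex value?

0xDE765

s_0 = plaintext = 0xFE587
s_1 = Round(s_0, k_0) = 0xB3324
s_2 = Round(s_1, k_1) = 0xDA2E0
s_3 = Round(s_2, k_2) = 0xDE765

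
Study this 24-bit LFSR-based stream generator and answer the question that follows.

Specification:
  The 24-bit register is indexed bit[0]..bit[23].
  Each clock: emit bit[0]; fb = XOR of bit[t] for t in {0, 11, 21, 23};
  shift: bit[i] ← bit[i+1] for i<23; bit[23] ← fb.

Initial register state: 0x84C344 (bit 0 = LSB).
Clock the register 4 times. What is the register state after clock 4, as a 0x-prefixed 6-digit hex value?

0xF84C34

reg_0 = 0x84C344
clock 1: out=0, reg = 0xC261A2
clock 2: out=0, reg = 0xE130D1
clock 3: out=1, reg = 0xF09868
clock 4: out=0, reg = 0xF84C34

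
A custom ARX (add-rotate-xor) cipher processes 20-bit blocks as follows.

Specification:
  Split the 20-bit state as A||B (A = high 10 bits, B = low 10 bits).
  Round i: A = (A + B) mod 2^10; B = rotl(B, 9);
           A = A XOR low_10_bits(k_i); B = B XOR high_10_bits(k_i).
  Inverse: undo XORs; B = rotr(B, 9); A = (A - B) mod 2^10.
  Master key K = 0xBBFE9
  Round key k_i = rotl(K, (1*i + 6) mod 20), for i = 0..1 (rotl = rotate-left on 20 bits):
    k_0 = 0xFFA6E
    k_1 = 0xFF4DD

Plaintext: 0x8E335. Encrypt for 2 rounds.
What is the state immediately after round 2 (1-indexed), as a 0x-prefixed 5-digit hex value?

0xEEBCF

s_0 = plaintext = 0x8E335
s_1 = Round(s_0, k_0) = 0xC0C64
s_2 = Round(s_1, k_1) = 0xEEBCF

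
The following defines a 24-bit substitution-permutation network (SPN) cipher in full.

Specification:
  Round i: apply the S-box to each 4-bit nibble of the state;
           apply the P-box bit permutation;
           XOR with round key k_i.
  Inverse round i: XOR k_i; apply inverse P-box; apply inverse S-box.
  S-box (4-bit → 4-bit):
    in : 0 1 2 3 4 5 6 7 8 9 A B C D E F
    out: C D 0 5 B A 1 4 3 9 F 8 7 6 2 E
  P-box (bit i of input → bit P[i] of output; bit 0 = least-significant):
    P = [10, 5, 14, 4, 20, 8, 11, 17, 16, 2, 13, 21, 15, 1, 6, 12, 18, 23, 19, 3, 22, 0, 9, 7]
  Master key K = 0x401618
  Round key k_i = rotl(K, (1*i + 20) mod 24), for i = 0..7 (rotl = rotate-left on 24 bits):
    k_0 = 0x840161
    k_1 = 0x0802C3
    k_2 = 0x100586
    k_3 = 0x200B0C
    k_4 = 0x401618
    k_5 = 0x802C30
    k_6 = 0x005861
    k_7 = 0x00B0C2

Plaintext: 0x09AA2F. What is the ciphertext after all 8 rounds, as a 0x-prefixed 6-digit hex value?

0xB10642

s_0 = plaintext = 0x09AA2F
s_1 = Round(s_0, k_0) = 0xA1F39F
s_2 = Round(s_1, k_1) = 0x577038
s_3 = Round(s_2, k_2) = 0x282967
s_4 = Round(s_3, k_3) = 0x954B0C
s_5 = Round(s_4, k_4) = 0xA2CAB2
s_6 = Round(s_5, k_5) = 0xE38EF7
s_7 = Round(s_6, k_6) = 0x0E9166
s_8 = Round(s_7, k_7) = 0xB10642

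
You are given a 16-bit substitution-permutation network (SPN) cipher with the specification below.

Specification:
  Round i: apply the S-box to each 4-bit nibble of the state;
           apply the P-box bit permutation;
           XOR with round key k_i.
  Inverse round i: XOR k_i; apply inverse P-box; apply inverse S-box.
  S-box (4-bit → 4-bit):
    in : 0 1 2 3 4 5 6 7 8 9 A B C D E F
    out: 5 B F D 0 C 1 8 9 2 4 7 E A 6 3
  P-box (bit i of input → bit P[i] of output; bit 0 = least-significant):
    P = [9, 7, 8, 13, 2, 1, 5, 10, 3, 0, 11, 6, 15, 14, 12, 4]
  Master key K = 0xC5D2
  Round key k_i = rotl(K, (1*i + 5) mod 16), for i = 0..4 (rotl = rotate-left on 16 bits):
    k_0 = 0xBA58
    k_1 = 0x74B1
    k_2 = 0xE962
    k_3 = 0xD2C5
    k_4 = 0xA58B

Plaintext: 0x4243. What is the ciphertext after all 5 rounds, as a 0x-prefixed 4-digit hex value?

s_0 = plaintext = 0x4243
s_1 = Round(s_0, k_0) = 0x9111
s_2 = Round(s_1, k_1) = 0x127E
s_3 = Round(s_2, k_2) = 0x24BB
s_4 = Round(s_3, k_3) = 0x0173
s_5 = Round(s_4, k_4) = 0x12C2

0x12C2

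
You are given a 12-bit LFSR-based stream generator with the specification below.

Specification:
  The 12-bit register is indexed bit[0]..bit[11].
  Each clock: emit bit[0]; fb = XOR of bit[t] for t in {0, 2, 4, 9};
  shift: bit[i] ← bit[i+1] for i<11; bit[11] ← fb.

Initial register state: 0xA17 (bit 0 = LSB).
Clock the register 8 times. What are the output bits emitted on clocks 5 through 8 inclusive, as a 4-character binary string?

reg_0 = 0xA17
clock 1: out=1, reg = 0x50B
clock 2: out=1, reg = 0xA85
clock 3: out=1, reg = 0xD42
clock 4: out=0, reg = 0x6A1
clock 5: out=1, reg = 0x350
clock 6: out=0, reg = 0x1A8
clock 7: out=0, reg = 0x0D4
clock 8: out=0, reg = 0x06A

1000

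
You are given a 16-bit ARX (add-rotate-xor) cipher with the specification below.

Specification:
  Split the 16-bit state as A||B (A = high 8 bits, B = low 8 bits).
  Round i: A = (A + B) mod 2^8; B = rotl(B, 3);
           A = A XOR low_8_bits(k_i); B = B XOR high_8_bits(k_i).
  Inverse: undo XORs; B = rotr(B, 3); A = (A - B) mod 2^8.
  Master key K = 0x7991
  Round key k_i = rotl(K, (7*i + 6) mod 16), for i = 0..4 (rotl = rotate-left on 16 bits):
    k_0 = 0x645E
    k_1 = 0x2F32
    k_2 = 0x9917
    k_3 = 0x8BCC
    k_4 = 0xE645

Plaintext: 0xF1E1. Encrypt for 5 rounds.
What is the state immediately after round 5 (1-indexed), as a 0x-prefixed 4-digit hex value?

0xBB34

s_0 = plaintext = 0xF1E1
s_1 = Round(s_0, k_0) = 0x8C6B
s_2 = Round(s_1, k_1) = 0xC574
s_3 = Round(s_2, k_2) = 0x2E3A
s_4 = Round(s_3, k_3) = 0xA45A
s_5 = Round(s_4, k_4) = 0xBB34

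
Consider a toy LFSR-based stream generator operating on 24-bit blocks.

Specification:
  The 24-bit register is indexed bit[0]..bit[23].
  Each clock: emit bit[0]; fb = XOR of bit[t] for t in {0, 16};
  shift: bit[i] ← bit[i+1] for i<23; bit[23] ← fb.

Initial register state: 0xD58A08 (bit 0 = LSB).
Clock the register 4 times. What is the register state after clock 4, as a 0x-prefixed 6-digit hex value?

0xDD58A0

reg_0 = 0xD58A08
clock 1: out=0, reg = 0xEAC504
clock 2: out=0, reg = 0x756282
clock 3: out=0, reg = 0xBAB141
clock 4: out=1, reg = 0xDD58A0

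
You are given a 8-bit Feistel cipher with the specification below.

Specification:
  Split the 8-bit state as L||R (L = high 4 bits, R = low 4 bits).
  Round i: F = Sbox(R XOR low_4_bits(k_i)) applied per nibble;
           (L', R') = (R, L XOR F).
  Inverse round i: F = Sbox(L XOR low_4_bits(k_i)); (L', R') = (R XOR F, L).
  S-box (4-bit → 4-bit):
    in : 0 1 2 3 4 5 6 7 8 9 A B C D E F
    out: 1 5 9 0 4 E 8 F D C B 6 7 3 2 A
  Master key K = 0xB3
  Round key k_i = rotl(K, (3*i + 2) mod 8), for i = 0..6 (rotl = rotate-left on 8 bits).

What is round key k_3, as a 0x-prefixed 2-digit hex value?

K = 0xB3
k_0 = rotl(K, (3*0+2) mod 8) = rotl(K, 2) = 0xCE
k_1 = rotl(K, (3*1+2) mod 8) = rotl(K, 5) = 0x76
k_2 = rotl(K, (3*2+2) mod 8) = rotl(K, 0) = 0xB3
k_3 = rotl(K, (3*3+2) mod 8) = rotl(K, 3) = 0x9D

0x9D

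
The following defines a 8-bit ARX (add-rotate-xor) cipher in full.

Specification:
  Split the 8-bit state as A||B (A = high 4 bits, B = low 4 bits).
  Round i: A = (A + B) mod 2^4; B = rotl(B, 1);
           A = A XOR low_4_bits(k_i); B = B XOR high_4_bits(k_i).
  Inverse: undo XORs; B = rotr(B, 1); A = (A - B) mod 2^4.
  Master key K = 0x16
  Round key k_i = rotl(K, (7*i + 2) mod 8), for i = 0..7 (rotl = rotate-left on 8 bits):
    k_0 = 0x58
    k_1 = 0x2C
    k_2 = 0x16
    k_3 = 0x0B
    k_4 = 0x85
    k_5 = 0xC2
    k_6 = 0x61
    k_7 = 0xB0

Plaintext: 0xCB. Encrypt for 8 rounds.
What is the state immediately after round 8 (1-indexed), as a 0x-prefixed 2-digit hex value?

0x4B

s_0 = plaintext = 0xCB
s_1 = Round(s_0, k_0) = 0xF2
s_2 = Round(s_1, k_1) = 0xD6
s_3 = Round(s_2, k_2) = 0x5D
s_4 = Round(s_3, k_3) = 0x9B
s_5 = Round(s_4, k_4) = 0x1F
s_6 = Round(s_5, k_5) = 0x23
s_7 = Round(s_6, k_6) = 0x40
s_8 = Round(s_7, k_7) = 0x4B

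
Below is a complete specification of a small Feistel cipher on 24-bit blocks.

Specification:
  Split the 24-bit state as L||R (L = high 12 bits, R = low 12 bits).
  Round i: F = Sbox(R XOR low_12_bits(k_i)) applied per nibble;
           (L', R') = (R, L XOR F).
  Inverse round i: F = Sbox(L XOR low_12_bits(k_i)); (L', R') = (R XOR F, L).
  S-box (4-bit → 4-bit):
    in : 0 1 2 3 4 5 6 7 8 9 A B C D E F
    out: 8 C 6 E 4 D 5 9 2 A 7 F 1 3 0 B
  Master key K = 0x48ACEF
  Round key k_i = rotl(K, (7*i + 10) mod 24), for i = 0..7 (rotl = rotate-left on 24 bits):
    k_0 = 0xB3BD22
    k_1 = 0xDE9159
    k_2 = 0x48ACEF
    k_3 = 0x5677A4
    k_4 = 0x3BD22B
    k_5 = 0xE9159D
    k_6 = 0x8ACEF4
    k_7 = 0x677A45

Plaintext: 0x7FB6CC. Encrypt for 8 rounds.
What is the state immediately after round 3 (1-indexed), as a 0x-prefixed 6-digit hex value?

0xCBA026

s_0 = plaintext = 0x7FB6CC
s_1 = Round(s_0, k_0) = 0x6CC8FB
s_2 = Round(s_1, k_1) = 0x8FBCBA
s_3 = Round(s_2, k_2) = 0xCBA026
s_4 = Round(s_3, k_3) = 0x02659C
s_5 = Round(s_4, k_4) = 0x59C9DF
s_6 = Round(s_5, k_5) = 0x9DF4DA
s_7 = Round(s_6, k_6) = 0x4DAEBF
s_8 = Round(s_7, k_7) = 0xEBF06D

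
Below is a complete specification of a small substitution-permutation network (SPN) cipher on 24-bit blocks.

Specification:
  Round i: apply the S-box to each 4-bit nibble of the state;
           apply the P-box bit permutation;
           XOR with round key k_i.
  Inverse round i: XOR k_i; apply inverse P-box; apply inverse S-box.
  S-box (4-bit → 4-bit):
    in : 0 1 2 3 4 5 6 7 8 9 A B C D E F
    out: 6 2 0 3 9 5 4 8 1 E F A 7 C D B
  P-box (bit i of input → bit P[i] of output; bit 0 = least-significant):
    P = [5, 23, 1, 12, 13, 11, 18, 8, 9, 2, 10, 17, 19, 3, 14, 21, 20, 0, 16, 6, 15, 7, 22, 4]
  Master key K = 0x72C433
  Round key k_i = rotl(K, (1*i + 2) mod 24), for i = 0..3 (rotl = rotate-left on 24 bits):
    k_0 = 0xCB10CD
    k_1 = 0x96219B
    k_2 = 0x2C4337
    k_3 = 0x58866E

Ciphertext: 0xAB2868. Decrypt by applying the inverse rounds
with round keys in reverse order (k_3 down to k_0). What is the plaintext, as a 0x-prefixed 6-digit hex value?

s_0 = ciphertext = 0xAB2868
s_1 = InvRound(s_0, k_3) = 0x557A30
s_2 = InvRound(s_1, k_2) = 0x6C41FD
s_3 = InvRound(s_2, k_1) = 0x64EB8C
s_4 = InvRound(s_3, k_0) = 0x89E4AB

0x89E4AB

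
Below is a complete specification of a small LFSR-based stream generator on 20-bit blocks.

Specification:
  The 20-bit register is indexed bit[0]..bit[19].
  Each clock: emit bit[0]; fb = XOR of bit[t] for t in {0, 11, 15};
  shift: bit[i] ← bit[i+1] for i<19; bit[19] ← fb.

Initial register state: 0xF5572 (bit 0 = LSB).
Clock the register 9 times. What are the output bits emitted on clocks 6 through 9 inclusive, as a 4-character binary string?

reg_0 = 0xF5572
clock 1: out=0, reg = 0x7AAB9
clock 2: out=1, reg = 0xBD55C
clock 3: out=0, reg = 0xDEAAE
clock 4: out=0, reg = 0x6F557
clock 5: out=1, reg = 0x37AAB
clock 6: out=1, reg = 0x1BD55
clock 7: out=1, reg = 0x8DEAA
clock 8: out=0, reg = 0x46F55
clock 9: out=1, reg = 0x237AA

1101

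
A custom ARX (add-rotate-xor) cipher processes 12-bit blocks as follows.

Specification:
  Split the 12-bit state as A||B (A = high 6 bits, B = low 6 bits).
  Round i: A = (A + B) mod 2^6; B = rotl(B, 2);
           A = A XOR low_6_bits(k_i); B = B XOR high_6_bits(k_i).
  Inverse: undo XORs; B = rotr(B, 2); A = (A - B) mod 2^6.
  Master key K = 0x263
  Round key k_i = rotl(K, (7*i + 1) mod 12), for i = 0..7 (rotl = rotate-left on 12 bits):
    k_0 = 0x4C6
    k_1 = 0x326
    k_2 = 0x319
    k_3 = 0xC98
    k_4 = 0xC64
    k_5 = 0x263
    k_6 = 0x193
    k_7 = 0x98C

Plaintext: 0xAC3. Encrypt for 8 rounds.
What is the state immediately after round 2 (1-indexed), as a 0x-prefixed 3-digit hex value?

s_0 = plaintext = 0xAC3
s_1 = Round(s_0, k_0) = 0xA1F
s_2 = Round(s_1, k_1) = 0x871
s_3 = Round(s_2, k_2) = 0x2CB
s_4 = Round(s_3, k_3) = 0x39E
s_5 = Round(s_4, k_4) = 0x208
s_6 = Round(s_5, k_5) = 0xCE9
s_7 = Round(s_6, k_6) = 0x3E0
s_8 = Round(s_7, k_7) = 0x8E4

0x871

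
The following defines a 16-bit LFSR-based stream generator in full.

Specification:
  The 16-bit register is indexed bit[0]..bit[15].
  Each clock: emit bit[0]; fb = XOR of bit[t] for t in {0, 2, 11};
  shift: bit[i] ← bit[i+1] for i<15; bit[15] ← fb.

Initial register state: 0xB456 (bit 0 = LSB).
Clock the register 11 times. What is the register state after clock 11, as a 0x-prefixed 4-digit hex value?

reg_0 = 0xB456
clock 1: out=0, reg = 0xDA2B
clock 2: out=1, reg = 0x6D15
clock 3: out=1, reg = 0xB68A
clock 4: out=0, reg = 0x5B45
clock 5: out=1, reg = 0xADA2
clock 6: out=0, reg = 0xD6D1
clock 7: out=1, reg = 0xEB68
clock 8: out=0, reg = 0xF5B4
clock 9: out=0, reg = 0xFADA
clock 10: out=0, reg = 0xFD6D
clock 11: out=1, reg = 0xFEB6

0xFEB6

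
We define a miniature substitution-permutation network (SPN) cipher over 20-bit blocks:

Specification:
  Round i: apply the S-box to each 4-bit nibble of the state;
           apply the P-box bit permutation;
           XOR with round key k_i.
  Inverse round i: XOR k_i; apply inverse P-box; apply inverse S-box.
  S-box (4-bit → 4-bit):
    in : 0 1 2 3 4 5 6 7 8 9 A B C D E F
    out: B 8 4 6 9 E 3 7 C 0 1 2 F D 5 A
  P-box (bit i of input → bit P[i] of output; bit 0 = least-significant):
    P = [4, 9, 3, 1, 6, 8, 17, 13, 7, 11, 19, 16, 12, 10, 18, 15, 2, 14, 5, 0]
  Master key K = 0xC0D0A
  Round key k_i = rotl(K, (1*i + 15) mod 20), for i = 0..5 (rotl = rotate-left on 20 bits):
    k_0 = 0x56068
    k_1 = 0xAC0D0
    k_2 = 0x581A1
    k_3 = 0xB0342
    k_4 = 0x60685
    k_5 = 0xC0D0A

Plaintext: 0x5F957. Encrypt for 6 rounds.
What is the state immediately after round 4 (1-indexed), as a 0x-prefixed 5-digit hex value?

s_0 = plaintext = 0x5F957
s_1 = Round(s_0, k_0) = 0x78751
s_2 = Round(s_1, k_1) = 0x42976
s_3 = Round(s_2, k_2) = 0x382F4
s_4 = Round(s_3, k_3) = 0x7E270
s_5 = Round(s_4, k_4) = 0x855F3
s_6 = Round(s_5, k_5) = 0x1A223

0x7E270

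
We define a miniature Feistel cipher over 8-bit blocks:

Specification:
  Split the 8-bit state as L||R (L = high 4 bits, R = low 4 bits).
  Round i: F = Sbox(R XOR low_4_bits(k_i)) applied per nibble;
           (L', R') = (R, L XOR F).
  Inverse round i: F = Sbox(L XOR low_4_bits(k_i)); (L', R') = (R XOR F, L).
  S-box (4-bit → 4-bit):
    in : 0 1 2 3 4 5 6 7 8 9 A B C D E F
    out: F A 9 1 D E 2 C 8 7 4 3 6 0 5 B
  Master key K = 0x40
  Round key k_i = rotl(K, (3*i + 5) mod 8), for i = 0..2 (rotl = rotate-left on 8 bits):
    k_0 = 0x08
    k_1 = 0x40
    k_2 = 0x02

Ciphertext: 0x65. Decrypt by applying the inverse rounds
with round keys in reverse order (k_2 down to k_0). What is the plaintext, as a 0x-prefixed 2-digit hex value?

0xAE

s_0 = ciphertext = 0x65
s_1 = InvRound(s_0, k_2) = 0x86
s_2 = InvRound(s_1, k_1) = 0xE8
s_3 = InvRound(s_2, k_0) = 0xAE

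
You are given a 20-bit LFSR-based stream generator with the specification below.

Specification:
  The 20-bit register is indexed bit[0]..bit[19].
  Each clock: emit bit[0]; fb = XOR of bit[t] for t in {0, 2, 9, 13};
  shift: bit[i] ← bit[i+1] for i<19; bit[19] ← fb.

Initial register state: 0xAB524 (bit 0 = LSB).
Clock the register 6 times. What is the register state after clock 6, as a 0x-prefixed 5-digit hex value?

reg_0 = 0xAB524
clock 1: out=0, reg = 0x55A92
clock 2: out=0, reg = 0xAAD49
clock 3: out=1, reg = 0x556A4
clock 4: out=0, reg = 0x2AB52
clock 5: out=0, reg = 0x155A9
clock 6: out=1, reg = 0x8AAD4

0x8AAD4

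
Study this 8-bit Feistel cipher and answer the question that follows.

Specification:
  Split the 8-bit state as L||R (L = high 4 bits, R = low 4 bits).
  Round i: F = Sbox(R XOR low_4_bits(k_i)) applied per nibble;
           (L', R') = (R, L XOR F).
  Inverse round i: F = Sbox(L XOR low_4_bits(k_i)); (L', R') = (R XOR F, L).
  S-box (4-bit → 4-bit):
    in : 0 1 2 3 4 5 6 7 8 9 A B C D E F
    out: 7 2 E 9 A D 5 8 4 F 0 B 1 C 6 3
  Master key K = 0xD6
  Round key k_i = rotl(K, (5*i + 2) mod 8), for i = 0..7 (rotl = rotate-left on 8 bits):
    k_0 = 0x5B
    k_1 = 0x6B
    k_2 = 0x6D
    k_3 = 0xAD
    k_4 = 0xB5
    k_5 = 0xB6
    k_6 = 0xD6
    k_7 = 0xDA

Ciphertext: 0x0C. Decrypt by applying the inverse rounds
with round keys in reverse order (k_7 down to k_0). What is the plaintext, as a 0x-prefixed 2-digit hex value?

0x70

s_0 = ciphertext = 0x0C
s_1 = InvRound(s_0, k_7) = 0xC0
s_2 = InvRound(s_1, k_6) = 0x0C
s_3 = InvRound(s_2, k_5) = 0x90
s_4 = InvRound(s_3, k_4) = 0x19
s_5 = InvRound(s_4, k_3) = 0x81
s_6 = InvRound(s_5, k_2) = 0xC8
s_7 = InvRound(s_6, k_1) = 0x0C
s_8 = InvRound(s_7, k_0) = 0x70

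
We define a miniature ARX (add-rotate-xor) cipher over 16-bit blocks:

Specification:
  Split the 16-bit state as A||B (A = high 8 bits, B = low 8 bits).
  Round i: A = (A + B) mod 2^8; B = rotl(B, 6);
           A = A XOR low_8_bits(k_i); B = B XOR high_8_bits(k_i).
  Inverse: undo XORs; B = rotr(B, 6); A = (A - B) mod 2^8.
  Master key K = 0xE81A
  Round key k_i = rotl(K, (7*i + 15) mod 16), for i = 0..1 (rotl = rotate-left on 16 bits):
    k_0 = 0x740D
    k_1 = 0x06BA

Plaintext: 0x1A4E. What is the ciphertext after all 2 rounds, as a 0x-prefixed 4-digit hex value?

0xF6FF

s_0 = plaintext = 0x1A4E
s_1 = Round(s_0, k_0) = 0x65E7
s_2 = Round(s_1, k_1) = 0xF6FF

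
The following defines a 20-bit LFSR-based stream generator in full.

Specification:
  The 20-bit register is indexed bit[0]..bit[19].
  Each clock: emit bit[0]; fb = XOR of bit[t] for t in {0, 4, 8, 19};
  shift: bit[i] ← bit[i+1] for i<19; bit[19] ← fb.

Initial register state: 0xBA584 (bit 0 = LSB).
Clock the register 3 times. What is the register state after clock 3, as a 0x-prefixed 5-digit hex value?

0x174B0

reg_0 = 0xBA584
clock 1: out=0, reg = 0x5D2C2
clock 2: out=0, reg = 0x2E961
clock 3: out=1, reg = 0x174B0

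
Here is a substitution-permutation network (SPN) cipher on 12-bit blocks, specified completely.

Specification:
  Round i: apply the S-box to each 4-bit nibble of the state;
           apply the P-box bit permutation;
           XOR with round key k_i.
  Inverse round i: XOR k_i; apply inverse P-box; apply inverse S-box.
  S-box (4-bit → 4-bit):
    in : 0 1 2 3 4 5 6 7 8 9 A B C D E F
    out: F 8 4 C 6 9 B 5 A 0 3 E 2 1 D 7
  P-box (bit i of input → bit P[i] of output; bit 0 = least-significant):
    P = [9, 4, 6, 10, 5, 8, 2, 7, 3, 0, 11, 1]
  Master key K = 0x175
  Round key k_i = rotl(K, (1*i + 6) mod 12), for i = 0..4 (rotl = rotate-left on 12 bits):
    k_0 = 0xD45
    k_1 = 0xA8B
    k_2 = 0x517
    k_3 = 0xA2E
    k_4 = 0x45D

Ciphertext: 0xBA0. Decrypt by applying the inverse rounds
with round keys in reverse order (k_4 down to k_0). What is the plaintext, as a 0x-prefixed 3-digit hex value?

0x157

s_0 = ciphertext = 0xBA0
s_1 = InvRound(s_0, k_4) = 0xF00
s_2 = InvRound(s_1, k_3) = 0x5F1
s_3 = InvRound(s_2, k_2) = 0x1E2
s_4 = InvRound(s_3, k_1) = 0xFA7
s_5 = InvRound(s_4, k_0) = 0x157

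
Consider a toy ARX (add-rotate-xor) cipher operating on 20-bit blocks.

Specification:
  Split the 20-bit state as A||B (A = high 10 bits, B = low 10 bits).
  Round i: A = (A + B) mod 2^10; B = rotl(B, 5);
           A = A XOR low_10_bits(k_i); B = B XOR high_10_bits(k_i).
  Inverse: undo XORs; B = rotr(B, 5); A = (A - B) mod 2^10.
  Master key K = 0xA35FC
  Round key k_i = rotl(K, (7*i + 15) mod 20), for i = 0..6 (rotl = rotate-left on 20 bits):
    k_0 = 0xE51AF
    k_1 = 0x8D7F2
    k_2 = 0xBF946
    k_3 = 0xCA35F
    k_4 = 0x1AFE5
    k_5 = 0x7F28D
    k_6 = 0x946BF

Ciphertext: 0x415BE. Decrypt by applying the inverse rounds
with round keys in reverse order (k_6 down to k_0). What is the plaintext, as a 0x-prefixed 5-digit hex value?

s_0 = ciphertext = 0x415BE
s_1 = InvRound(s_0, k_6) = 0x6EDFF
s_2 = InvRound(s_1, k_5) = 0xB5860
s_3 = InvRound(s_2, k_4) = 0xF4D60
s_4 = InvRound(s_3, k_3) = 0xDE912
s_5 = InvRound(s_4, k_2) = 0x2759F
s_6 = InvRound(s_5, k_1) = 0x8495D
s_7 = InvRound(s_6, k_0) = 0xA1D36

0xA1D36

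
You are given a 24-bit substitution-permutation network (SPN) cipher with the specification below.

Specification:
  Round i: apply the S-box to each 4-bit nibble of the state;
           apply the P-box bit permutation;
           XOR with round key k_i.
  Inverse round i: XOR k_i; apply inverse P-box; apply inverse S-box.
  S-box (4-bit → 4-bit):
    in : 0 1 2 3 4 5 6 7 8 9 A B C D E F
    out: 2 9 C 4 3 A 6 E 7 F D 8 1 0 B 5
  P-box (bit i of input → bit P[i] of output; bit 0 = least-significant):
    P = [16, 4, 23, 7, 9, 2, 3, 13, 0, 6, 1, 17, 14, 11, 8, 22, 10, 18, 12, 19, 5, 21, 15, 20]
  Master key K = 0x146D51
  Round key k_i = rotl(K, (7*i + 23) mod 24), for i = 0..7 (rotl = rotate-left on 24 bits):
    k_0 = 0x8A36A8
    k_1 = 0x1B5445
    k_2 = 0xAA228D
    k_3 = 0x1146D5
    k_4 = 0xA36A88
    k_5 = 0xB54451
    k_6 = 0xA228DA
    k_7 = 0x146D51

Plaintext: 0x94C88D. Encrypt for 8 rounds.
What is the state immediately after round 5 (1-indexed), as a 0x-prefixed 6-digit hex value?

0xDFC2EA

s_0 = plaintext = 0x94C88D
s_1 = Round(s_0, k_0) = 0xBEF0C7
s_2 = Round(s_1, k_1) = 0x871395
s_3 = Round(s_2, k_2) = 0xC6D033
s_4 = Round(s_3, k_3) = 0x9556BD
s_5 = Round(s_4, k_4) = 0xDFC2EA
s_6 = Round(s_5, k_5) = 0x3632D7
s_7 = Round(s_6, k_6) = 0x24B948
s_8 = Round(s_7, k_7) = 0xC3EB06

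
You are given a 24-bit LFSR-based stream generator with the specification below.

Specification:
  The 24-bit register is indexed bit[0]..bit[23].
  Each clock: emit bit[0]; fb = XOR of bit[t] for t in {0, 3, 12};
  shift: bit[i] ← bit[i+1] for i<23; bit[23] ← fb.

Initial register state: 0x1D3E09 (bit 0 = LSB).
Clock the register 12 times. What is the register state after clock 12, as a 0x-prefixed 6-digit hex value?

0x81B1D3

reg_0 = 0x1D3E09
clock 1: out=1, reg = 0x8E9F04
clock 2: out=0, reg = 0xC74F82
clock 3: out=0, reg = 0x63A7C1
clock 4: out=1, reg = 0xB1D3E0
clock 5: out=0, reg = 0xD8E9F0
clock 6: out=0, reg = 0x6C74F8
clock 7: out=0, reg = 0x363A7C
clock 8: out=0, reg = 0x1B1D3E
clock 9: out=0, reg = 0x0D8E9F
clock 10: out=1, reg = 0x06C74F
clock 11: out=1, reg = 0x0363A7
clock 12: out=1, reg = 0x81B1D3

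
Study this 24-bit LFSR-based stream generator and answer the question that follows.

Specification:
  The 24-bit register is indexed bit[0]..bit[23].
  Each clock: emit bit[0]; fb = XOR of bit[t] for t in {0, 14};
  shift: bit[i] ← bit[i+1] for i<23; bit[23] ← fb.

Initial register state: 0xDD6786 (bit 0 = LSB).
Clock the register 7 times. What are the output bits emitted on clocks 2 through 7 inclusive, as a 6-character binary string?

reg_0 = 0xDD6786
clock 1: out=0, reg = 0xEEB3C3
clock 2: out=1, reg = 0xF759E1
clock 3: out=1, reg = 0x7BACF0
clock 4: out=0, reg = 0x3DD678
clock 5: out=0, reg = 0x9EEB3C
clock 6: out=0, reg = 0xCF759E
clock 7: out=0, reg = 0xE7BACF

110000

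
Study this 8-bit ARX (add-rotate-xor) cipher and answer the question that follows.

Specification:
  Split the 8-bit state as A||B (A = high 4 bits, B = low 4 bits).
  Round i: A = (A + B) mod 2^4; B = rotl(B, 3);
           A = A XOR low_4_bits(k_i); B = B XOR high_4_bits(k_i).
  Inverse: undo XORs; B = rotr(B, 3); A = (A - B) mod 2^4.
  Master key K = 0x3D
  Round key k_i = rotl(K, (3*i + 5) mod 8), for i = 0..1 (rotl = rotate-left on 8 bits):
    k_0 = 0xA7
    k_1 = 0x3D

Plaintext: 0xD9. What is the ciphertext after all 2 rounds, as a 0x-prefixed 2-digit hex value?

s_0 = plaintext = 0xD9
s_1 = Round(s_0, k_0) = 0x16
s_2 = Round(s_1, k_1) = 0xA0

0xA0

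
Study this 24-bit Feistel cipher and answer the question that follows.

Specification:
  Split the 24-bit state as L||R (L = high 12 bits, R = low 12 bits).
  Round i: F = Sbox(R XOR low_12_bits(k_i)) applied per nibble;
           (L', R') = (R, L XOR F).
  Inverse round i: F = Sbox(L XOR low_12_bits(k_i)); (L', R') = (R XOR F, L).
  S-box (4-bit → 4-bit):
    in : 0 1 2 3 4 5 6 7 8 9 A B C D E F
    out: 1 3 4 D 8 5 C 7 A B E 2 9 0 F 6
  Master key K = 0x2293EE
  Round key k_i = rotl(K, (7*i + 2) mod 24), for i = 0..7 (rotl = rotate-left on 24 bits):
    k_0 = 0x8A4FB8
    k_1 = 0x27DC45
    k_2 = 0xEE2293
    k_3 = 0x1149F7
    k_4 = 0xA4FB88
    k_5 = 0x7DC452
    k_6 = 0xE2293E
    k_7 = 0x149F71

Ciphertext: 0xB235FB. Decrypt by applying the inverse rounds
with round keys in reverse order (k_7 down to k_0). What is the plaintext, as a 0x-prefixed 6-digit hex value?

0xDB429D

s_0 = ciphertext = 0xB235FB
s_1 = InvRound(s_0, k_7) = 0xDAFB23
s_2 = InvRound(s_1, k_6) = 0x390DAF
s_3 = InvRound(s_2, k_5) = 0xA3B390
s_4 = InvRound(s_3, k_4) = 0x0BDA3B
s_5 = InvRound(s_4, k_3) = 0x1B50BD
s_6 = InvRound(s_5, k_2) = 0xDF11B5
s_7 = InvRound(s_6, k_1) = 0x29DDF1
s_8 = InvRound(s_7, k_0) = 0xDB429D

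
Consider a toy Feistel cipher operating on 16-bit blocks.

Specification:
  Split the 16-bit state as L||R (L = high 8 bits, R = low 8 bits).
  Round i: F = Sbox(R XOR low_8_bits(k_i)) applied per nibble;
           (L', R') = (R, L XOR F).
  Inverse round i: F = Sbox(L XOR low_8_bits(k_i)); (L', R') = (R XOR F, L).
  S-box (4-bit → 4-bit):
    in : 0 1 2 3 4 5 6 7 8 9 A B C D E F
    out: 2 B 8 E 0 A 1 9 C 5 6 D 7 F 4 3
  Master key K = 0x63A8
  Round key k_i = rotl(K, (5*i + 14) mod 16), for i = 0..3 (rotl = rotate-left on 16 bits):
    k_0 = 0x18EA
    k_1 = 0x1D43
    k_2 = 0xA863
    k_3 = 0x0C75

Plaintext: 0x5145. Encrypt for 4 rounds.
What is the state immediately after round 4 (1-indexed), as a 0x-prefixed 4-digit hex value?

0xED82

s_0 = plaintext = 0x5145
s_1 = Round(s_0, k_0) = 0x4532
s_2 = Round(s_1, k_1) = 0x32DE
s_3 = Round(s_2, k_2) = 0xDEED
s_4 = Round(s_3, k_3) = 0xED82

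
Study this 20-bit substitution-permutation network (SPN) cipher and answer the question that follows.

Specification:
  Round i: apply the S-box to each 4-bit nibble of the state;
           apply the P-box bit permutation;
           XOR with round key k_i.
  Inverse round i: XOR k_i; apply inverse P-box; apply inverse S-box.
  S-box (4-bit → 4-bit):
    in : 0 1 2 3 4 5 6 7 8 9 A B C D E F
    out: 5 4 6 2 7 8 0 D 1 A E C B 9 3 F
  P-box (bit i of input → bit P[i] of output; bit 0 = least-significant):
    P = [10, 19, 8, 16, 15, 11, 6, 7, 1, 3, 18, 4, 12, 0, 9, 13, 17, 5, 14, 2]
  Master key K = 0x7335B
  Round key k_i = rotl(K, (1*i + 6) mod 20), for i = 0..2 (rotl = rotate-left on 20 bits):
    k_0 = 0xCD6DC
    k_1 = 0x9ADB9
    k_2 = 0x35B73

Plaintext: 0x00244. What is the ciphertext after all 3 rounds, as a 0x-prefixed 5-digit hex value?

0x7A83A

s_0 = plaintext = 0x00244
s_1 = Round(s_0, k_0) = 0x20994
s_2 = Round(s_1, k_1) = 0x1F201
s_3 = Round(s_2, k_2) = 0x7A83A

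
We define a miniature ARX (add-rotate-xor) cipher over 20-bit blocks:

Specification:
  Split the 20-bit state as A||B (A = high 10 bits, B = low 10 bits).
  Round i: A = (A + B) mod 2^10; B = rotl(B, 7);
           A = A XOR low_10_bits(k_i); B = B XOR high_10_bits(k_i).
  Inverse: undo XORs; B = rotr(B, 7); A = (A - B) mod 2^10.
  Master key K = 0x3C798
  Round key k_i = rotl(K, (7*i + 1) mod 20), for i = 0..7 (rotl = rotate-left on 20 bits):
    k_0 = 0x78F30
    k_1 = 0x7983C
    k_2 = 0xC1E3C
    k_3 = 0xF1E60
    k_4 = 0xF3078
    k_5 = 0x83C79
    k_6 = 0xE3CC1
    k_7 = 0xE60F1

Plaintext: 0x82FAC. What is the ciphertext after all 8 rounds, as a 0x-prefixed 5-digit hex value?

0xBF653

s_0 = plaintext = 0x82FAC
s_1 = Round(s_0, k_0) = 0xA1F96
s_2 = Round(s_1, k_1) = 0x88694
s_3 = Round(s_2, k_2) = 0xA2555
s_4 = Round(s_3, k_3) = 0x6F96D
s_5 = Round(s_4, k_4) = 0xD4D61
s_6 = Round(s_5, k_5) = 0x336A3
s_7 = Round(s_6, k_6) = 0xEC65B
s_8 = Round(s_7, k_7) = 0xBF653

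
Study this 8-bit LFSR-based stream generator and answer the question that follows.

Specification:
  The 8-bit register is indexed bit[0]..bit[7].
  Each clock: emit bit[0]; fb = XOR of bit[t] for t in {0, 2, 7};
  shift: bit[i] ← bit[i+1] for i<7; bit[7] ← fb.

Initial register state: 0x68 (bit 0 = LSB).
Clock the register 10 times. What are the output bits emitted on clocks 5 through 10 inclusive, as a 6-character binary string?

reg_0 = 0x68
clock 1: out=0, reg = 0x34
clock 2: out=0, reg = 0x9A
clock 3: out=0, reg = 0xCD
clock 4: out=1, reg = 0xE6
clock 5: out=0, reg = 0x73
clock 6: out=1, reg = 0xB9
clock 7: out=1, reg = 0x5C
clock 8: out=0, reg = 0xAE
clock 9: out=0, reg = 0x57
clock 10: out=1, reg = 0x2B

011001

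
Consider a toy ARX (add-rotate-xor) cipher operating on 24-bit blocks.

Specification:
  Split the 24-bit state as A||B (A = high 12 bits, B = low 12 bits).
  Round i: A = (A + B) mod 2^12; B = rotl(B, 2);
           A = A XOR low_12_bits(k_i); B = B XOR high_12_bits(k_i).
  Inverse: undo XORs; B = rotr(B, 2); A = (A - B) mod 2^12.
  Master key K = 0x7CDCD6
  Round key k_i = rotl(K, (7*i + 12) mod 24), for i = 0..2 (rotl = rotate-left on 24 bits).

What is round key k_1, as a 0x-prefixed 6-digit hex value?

0xB3E6E6

K = 0x7CDCD6
k_0 = rotl(K, (7*0+12) mod 24) = rotl(K, 12) = 0xCD67CD
k_1 = rotl(K, (7*1+12) mod 24) = rotl(K, 19) = 0xB3E6E6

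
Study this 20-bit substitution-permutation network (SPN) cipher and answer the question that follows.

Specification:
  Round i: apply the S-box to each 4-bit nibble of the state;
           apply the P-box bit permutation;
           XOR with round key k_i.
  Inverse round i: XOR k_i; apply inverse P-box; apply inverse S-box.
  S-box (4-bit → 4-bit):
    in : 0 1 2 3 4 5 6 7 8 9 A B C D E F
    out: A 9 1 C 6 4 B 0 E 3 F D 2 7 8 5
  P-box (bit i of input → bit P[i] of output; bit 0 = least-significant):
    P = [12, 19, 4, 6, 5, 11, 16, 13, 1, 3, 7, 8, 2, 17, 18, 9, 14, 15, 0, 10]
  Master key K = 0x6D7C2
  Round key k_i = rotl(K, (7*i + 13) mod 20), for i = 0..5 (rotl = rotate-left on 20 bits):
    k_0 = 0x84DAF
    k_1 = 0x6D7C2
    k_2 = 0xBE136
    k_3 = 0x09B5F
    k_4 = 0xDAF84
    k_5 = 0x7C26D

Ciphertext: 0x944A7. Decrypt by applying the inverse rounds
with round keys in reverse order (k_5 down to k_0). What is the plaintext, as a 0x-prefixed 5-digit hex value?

0xAD484

s_0 = ciphertext = 0x944A7
s_1 = InvRound(s_0, k_5) = 0x08D70
s_2 = InvRound(s_1, k_4) = 0x7B5B8
s_3 = InvRound(s_2, k_3) = 0x3AFAE
s_4 = InvRound(s_3, k_2) = 0x1E4C4
s_5 = InvRound(s_4, k_1) = 0x7A132
s_6 = InvRound(s_5, k_0) = 0xAD484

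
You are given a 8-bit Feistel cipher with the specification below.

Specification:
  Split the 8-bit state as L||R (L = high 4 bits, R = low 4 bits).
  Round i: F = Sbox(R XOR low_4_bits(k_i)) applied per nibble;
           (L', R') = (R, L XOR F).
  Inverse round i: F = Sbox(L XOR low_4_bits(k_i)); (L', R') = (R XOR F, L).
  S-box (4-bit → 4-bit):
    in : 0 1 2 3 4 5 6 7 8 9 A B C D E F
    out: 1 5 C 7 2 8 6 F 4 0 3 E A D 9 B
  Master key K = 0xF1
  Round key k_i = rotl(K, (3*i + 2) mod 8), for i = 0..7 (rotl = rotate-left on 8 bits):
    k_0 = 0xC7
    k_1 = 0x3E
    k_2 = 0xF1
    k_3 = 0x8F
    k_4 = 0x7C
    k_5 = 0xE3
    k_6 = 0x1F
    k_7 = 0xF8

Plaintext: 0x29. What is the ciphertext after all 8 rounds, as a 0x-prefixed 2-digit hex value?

s_0 = plaintext = 0x29
s_1 = Round(s_0, k_0) = 0x9B
s_2 = Round(s_1, k_1) = 0xB1
s_3 = Round(s_2, k_2) = 0x1A
s_4 = Round(s_3, k_3) = 0xA9
s_5 = Round(s_4, k_4) = 0x92
s_6 = Round(s_5, k_5) = 0x2C
s_7 = Round(s_6, k_6) = 0xC5
s_8 = Round(s_7, k_7) = 0x51

0x51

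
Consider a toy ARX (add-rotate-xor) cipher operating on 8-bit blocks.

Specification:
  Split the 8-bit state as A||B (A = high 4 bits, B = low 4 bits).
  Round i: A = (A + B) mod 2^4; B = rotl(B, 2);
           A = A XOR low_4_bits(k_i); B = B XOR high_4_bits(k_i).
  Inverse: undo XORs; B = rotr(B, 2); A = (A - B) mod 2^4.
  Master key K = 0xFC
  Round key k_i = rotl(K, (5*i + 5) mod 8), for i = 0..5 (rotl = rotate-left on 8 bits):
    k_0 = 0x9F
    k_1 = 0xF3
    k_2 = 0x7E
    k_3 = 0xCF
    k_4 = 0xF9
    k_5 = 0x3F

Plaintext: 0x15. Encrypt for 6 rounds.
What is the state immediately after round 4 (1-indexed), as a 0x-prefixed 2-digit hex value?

0xFD

s_0 = plaintext = 0x15
s_1 = Round(s_0, k_0) = 0x9C
s_2 = Round(s_1, k_1) = 0x6C
s_3 = Round(s_2, k_2) = 0xC4
s_4 = Round(s_3, k_3) = 0xFD
s_5 = Round(s_4, k_4) = 0x58
s_6 = Round(s_5, k_5) = 0x21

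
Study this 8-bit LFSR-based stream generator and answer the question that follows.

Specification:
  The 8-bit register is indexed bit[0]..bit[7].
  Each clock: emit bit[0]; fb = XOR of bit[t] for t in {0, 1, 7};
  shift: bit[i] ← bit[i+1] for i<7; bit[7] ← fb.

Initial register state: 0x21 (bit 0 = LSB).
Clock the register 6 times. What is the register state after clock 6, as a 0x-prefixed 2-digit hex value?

reg_0 = 0x21
clock 1: out=1, reg = 0x90
clock 2: out=0, reg = 0xC8
clock 3: out=0, reg = 0xE4
clock 4: out=0, reg = 0xF2
clock 5: out=0, reg = 0x79
clock 6: out=1, reg = 0xBC

0xBC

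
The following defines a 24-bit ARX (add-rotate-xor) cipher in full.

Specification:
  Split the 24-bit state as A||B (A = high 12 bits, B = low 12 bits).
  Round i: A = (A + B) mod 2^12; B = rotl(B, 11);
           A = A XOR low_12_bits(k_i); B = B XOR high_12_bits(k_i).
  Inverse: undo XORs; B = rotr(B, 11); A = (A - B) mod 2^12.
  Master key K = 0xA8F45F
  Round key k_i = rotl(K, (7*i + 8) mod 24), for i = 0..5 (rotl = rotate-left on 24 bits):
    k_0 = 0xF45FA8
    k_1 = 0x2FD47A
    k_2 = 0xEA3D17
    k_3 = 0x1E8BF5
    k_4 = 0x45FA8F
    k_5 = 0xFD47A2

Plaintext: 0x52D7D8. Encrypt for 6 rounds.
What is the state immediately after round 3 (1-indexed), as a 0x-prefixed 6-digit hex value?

0xAC20F7

s_0 = plaintext = 0x52D7D8
s_1 = Round(s_0, k_0) = 0x2ADCA9
s_2 = Round(s_1, k_1) = 0xB2CCA9
s_3 = Round(s_2, k_2) = 0xAC20F7
s_4 = Round(s_3, k_3) = 0x04C993
s_5 = Round(s_4, k_4) = 0x350896
s_6 = Round(s_5, k_5) = 0xC44B9F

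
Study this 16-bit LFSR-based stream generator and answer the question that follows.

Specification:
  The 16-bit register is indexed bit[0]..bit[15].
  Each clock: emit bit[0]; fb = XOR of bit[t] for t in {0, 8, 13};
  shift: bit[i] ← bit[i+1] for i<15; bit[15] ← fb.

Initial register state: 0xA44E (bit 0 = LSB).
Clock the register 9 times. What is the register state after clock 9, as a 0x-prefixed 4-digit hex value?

0xABD2

reg_0 = 0xA44E
clock 1: out=0, reg = 0xD227
clock 2: out=1, reg = 0xE913
clock 3: out=1, reg = 0xF489
clock 4: out=1, reg = 0x7A44
clock 5: out=0, reg = 0xBD22
clock 6: out=0, reg = 0x5E91
clock 7: out=1, reg = 0xAF48
clock 8: out=0, reg = 0x57A4
clock 9: out=0, reg = 0xABD2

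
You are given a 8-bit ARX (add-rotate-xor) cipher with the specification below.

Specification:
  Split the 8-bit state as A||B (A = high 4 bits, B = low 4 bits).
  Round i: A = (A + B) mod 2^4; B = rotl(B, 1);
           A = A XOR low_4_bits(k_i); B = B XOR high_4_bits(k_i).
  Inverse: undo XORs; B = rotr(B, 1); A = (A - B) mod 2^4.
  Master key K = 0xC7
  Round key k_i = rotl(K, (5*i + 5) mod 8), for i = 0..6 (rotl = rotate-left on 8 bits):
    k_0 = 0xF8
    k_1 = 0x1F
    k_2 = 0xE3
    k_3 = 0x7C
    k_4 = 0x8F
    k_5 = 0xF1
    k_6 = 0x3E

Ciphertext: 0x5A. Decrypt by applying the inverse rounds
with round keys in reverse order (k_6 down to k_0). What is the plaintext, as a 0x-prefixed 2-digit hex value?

s_0 = ciphertext = 0x5A
s_1 = InvRound(s_0, k_6) = 0xFC
s_2 = InvRound(s_1, k_5) = 0x59
s_3 = InvRound(s_2, k_4) = 0x28
s_4 = InvRound(s_3, k_3) = 0xFF
s_5 = InvRound(s_4, k_2) = 0x48
s_6 = InvRound(s_5, k_1) = 0xFC
s_7 = InvRound(s_6, k_0) = 0xE9

0xE9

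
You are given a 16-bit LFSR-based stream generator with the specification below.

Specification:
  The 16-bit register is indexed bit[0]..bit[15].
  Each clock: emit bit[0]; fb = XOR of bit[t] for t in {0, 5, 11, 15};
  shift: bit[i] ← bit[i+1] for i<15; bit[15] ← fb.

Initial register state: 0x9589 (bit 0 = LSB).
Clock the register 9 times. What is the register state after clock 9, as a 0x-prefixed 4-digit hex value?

reg_0 = 0x9589
clock 1: out=1, reg = 0x4AC4
clock 2: out=0, reg = 0xA562
clock 3: out=0, reg = 0x52B1
clock 4: out=1, reg = 0x2958
clock 5: out=0, reg = 0x94AC
clock 6: out=0, reg = 0x4A56
clock 7: out=0, reg = 0xA52B
clock 8: out=1, reg = 0xD295
clock 9: out=1, reg = 0x694A

0x694A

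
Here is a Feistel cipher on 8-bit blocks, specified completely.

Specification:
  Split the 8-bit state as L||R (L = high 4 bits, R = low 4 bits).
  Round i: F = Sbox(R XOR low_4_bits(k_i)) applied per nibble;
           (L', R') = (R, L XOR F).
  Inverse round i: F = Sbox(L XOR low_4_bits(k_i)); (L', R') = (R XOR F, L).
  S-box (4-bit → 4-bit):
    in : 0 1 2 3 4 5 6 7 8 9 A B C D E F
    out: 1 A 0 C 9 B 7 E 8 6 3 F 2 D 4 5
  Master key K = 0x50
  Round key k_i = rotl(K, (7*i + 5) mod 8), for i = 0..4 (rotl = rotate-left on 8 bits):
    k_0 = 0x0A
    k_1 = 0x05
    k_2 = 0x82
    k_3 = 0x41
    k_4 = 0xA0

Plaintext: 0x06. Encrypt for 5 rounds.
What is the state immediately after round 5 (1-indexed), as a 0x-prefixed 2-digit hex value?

0x97

s_0 = plaintext = 0x06
s_1 = Round(s_0, k_0) = 0x62
s_2 = Round(s_1, k_1) = 0x28
s_3 = Round(s_2, k_2) = 0x81
s_4 = Round(s_3, k_3) = 0x19
s_5 = Round(s_4, k_4) = 0x97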